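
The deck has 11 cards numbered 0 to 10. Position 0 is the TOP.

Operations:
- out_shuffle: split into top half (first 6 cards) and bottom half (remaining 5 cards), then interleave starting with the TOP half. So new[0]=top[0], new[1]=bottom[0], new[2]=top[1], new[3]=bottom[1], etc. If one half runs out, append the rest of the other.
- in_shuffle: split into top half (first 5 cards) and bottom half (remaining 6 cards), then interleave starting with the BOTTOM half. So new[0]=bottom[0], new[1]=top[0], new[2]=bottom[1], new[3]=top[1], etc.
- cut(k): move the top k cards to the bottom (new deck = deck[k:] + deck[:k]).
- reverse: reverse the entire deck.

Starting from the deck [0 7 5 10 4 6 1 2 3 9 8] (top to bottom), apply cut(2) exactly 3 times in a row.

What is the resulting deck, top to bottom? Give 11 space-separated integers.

After op 1 (cut(2)): [5 10 4 6 1 2 3 9 8 0 7]
After op 2 (cut(2)): [4 6 1 2 3 9 8 0 7 5 10]
After op 3 (cut(2)): [1 2 3 9 8 0 7 5 10 4 6]

Answer: 1 2 3 9 8 0 7 5 10 4 6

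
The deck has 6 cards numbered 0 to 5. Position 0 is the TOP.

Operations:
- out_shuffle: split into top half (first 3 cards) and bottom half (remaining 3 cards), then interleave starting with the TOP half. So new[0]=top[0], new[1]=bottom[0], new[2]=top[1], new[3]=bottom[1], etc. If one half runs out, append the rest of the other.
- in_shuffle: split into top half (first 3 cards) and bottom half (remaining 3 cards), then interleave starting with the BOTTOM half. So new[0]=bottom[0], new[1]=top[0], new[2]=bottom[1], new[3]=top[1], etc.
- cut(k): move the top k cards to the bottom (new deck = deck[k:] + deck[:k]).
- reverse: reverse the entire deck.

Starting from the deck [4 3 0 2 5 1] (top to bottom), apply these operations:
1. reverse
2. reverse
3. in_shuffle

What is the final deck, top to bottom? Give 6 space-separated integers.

After op 1 (reverse): [1 5 2 0 3 4]
After op 2 (reverse): [4 3 0 2 5 1]
After op 3 (in_shuffle): [2 4 5 3 1 0]

Answer: 2 4 5 3 1 0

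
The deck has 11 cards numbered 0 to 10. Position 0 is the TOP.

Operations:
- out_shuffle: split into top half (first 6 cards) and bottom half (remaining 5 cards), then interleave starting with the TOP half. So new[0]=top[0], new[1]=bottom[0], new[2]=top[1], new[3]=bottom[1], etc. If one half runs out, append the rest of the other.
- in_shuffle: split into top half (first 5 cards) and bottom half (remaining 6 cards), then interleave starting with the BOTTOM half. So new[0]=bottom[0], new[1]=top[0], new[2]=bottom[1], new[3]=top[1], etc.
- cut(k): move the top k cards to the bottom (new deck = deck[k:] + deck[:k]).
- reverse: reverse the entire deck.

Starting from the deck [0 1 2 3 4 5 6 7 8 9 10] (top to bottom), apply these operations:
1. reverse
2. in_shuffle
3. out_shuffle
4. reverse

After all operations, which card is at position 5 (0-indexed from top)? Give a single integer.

After op 1 (reverse): [10 9 8 7 6 5 4 3 2 1 0]
After op 2 (in_shuffle): [5 10 4 9 3 8 2 7 1 6 0]
After op 3 (out_shuffle): [5 2 10 7 4 1 9 6 3 0 8]
After op 4 (reverse): [8 0 3 6 9 1 4 7 10 2 5]
Position 5: card 1.

Answer: 1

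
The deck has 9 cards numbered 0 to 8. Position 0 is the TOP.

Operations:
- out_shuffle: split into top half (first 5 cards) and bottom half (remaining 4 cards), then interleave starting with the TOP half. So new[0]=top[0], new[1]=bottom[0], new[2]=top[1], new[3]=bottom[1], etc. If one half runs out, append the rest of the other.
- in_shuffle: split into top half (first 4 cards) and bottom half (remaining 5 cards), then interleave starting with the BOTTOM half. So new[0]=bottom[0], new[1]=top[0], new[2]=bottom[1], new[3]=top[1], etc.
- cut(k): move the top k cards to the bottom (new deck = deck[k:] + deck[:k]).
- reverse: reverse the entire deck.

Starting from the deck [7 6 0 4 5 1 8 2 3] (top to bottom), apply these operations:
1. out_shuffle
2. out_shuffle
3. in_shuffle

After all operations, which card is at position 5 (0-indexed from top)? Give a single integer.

Answer: 1

Derivation:
After op 1 (out_shuffle): [7 1 6 8 0 2 4 3 5]
After op 2 (out_shuffle): [7 2 1 4 6 3 8 5 0]
After op 3 (in_shuffle): [6 7 3 2 8 1 5 4 0]
Position 5: card 1.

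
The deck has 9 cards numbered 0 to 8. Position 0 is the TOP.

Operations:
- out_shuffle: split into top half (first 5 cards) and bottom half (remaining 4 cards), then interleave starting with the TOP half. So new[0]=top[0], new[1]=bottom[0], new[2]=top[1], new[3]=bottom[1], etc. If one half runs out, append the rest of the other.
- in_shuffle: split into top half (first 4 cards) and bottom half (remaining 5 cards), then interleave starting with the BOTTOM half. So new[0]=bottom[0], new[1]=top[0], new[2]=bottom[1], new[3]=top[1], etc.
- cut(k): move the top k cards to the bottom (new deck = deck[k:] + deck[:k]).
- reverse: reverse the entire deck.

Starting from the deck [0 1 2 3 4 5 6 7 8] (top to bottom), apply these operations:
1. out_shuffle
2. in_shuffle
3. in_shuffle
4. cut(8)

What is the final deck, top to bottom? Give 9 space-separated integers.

After op 1 (out_shuffle): [0 5 1 6 2 7 3 8 4]
After op 2 (in_shuffle): [2 0 7 5 3 1 8 6 4]
After op 3 (in_shuffle): [3 2 1 0 8 7 6 5 4]
After op 4 (cut(8)): [4 3 2 1 0 8 7 6 5]

Answer: 4 3 2 1 0 8 7 6 5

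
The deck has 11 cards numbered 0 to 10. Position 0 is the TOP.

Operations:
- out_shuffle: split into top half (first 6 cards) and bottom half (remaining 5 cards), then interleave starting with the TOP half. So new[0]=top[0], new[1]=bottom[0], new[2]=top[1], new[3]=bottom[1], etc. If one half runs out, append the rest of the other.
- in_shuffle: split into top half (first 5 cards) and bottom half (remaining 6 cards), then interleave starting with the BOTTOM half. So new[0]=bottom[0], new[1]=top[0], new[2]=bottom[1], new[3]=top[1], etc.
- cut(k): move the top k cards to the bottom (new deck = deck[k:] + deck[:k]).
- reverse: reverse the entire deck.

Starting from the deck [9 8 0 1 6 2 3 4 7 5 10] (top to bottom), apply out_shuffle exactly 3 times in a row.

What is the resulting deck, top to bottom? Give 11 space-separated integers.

After op 1 (out_shuffle): [9 3 8 4 0 7 1 5 6 10 2]
After op 2 (out_shuffle): [9 1 3 5 8 6 4 10 0 2 7]
After op 3 (out_shuffle): [9 4 1 10 3 0 5 2 8 7 6]

Answer: 9 4 1 10 3 0 5 2 8 7 6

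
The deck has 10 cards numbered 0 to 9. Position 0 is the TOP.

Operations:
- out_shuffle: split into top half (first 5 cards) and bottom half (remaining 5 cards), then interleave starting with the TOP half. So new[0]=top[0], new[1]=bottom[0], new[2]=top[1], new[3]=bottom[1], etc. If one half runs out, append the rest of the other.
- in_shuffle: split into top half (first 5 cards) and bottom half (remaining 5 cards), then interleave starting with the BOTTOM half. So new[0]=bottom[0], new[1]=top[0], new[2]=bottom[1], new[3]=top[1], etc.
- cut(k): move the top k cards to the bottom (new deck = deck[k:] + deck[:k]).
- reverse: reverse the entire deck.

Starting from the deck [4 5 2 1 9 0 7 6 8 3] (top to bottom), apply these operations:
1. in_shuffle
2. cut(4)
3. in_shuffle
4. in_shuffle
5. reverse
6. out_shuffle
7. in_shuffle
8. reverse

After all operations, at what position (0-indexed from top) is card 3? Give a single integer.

Answer: 4

Derivation:
After op 1 (in_shuffle): [0 4 7 5 6 2 8 1 3 9]
After op 2 (cut(4)): [6 2 8 1 3 9 0 4 7 5]
After op 3 (in_shuffle): [9 6 0 2 4 8 7 1 5 3]
After op 4 (in_shuffle): [8 9 7 6 1 0 5 2 3 4]
After op 5 (reverse): [4 3 2 5 0 1 6 7 9 8]
After op 6 (out_shuffle): [4 1 3 6 2 7 5 9 0 8]
After op 7 (in_shuffle): [7 4 5 1 9 3 0 6 8 2]
After op 8 (reverse): [2 8 6 0 3 9 1 5 4 7]
Card 3 is at position 4.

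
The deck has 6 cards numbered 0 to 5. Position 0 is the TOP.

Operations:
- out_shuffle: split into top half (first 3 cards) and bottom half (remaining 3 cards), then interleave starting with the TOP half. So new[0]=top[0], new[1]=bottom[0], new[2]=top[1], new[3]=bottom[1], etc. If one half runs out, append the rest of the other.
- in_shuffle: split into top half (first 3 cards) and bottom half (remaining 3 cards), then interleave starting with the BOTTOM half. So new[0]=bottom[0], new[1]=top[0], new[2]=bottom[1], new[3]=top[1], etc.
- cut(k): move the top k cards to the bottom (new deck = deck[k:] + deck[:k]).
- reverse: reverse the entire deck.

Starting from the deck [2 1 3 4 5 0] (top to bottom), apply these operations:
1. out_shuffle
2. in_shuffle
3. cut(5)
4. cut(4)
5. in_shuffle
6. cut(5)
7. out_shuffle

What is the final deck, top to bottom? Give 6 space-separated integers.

Answer: 1 2 5 0 4 3

Derivation:
After op 1 (out_shuffle): [2 4 1 5 3 0]
After op 2 (in_shuffle): [5 2 3 4 0 1]
After op 3 (cut(5)): [1 5 2 3 4 0]
After op 4 (cut(4)): [4 0 1 5 2 3]
After op 5 (in_shuffle): [5 4 2 0 3 1]
After op 6 (cut(5)): [1 5 4 2 0 3]
After op 7 (out_shuffle): [1 2 5 0 4 3]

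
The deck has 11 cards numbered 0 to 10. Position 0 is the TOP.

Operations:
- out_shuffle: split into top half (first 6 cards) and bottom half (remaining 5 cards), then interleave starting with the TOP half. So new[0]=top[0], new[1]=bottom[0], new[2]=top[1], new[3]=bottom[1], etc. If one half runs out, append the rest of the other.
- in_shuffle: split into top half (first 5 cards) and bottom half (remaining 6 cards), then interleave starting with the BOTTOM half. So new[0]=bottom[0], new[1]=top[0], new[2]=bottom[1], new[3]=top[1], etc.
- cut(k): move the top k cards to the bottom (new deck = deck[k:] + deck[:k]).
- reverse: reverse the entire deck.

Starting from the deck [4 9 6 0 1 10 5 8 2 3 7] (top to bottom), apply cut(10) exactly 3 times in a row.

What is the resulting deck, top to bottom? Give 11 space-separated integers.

After op 1 (cut(10)): [7 4 9 6 0 1 10 5 8 2 3]
After op 2 (cut(10)): [3 7 4 9 6 0 1 10 5 8 2]
After op 3 (cut(10)): [2 3 7 4 9 6 0 1 10 5 8]

Answer: 2 3 7 4 9 6 0 1 10 5 8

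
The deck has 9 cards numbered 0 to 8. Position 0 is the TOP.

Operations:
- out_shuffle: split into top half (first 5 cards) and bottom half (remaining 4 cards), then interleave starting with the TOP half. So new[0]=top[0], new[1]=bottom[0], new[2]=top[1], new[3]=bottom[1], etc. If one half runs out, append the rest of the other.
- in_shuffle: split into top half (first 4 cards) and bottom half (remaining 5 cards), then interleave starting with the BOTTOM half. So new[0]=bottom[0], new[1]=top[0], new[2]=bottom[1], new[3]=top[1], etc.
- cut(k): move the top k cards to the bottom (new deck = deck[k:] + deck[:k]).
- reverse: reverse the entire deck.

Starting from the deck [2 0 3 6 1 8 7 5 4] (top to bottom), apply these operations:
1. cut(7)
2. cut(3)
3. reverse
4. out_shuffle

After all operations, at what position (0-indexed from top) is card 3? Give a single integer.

Answer: 5

Derivation:
After op 1 (cut(7)): [5 4 2 0 3 6 1 8 7]
After op 2 (cut(3)): [0 3 6 1 8 7 5 4 2]
After op 3 (reverse): [2 4 5 7 8 1 6 3 0]
After op 4 (out_shuffle): [2 1 4 6 5 3 7 0 8]
Card 3 is at position 5.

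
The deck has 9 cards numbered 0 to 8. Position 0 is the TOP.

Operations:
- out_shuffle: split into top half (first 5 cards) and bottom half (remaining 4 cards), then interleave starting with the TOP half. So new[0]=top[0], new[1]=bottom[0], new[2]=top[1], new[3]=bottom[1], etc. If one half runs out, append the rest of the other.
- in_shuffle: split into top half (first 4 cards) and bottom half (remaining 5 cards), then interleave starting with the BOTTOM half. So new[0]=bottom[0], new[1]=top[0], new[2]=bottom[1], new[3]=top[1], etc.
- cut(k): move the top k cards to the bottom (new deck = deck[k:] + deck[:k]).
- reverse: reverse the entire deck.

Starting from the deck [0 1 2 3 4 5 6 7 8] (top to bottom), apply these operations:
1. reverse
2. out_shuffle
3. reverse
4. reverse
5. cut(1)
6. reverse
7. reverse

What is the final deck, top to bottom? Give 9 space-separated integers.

Answer: 3 7 2 6 1 5 0 4 8

Derivation:
After op 1 (reverse): [8 7 6 5 4 3 2 1 0]
After op 2 (out_shuffle): [8 3 7 2 6 1 5 0 4]
After op 3 (reverse): [4 0 5 1 6 2 7 3 8]
After op 4 (reverse): [8 3 7 2 6 1 5 0 4]
After op 5 (cut(1)): [3 7 2 6 1 5 0 4 8]
After op 6 (reverse): [8 4 0 5 1 6 2 7 3]
After op 7 (reverse): [3 7 2 6 1 5 0 4 8]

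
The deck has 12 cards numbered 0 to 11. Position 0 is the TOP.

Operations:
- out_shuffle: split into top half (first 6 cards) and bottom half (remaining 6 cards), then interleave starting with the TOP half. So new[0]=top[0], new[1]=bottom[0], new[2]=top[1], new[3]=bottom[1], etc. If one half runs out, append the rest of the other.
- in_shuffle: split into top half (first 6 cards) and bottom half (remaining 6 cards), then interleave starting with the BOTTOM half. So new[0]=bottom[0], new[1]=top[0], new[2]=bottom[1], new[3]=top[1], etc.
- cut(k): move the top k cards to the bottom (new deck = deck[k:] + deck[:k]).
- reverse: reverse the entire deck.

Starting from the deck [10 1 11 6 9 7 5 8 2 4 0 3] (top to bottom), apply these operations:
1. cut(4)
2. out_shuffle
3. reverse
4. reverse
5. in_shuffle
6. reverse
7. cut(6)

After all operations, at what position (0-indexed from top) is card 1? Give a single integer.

Answer: 3

Derivation:
After op 1 (cut(4)): [9 7 5 8 2 4 0 3 10 1 11 6]
After op 2 (out_shuffle): [9 0 7 3 5 10 8 1 2 11 4 6]
After op 3 (reverse): [6 4 11 2 1 8 10 5 3 7 0 9]
After op 4 (reverse): [9 0 7 3 5 10 8 1 2 11 4 6]
After op 5 (in_shuffle): [8 9 1 0 2 7 11 3 4 5 6 10]
After op 6 (reverse): [10 6 5 4 3 11 7 2 0 1 9 8]
After op 7 (cut(6)): [7 2 0 1 9 8 10 6 5 4 3 11]
Card 1 is at position 3.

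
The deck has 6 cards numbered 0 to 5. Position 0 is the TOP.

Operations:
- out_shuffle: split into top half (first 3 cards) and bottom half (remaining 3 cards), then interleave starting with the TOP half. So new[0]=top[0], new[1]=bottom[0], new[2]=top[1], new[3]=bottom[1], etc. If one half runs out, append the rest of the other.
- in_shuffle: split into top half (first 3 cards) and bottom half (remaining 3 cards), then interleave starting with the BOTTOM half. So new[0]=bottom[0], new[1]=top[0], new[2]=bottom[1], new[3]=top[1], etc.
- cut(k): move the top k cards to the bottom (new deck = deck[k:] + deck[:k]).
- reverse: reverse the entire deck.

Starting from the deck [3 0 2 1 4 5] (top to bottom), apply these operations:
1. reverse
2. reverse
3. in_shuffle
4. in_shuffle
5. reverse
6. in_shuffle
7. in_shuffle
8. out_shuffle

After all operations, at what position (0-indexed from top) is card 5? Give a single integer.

Answer: 2

Derivation:
After op 1 (reverse): [5 4 1 2 0 3]
After op 2 (reverse): [3 0 2 1 4 5]
After op 3 (in_shuffle): [1 3 4 0 5 2]
After op 4 (in_shuffle): [0 1 5 3 2 4]
After op 5 (reverse): [4 2 3 5 1 0]
After op 6 (in_shuffle): [5 4 1 2 0 3]
After op 7 (in_shuffle): [2 5 0 4 3 1]
After op 8 (out_shuffle): [2 4 5 3 0 1]
Card 5 is at position 2.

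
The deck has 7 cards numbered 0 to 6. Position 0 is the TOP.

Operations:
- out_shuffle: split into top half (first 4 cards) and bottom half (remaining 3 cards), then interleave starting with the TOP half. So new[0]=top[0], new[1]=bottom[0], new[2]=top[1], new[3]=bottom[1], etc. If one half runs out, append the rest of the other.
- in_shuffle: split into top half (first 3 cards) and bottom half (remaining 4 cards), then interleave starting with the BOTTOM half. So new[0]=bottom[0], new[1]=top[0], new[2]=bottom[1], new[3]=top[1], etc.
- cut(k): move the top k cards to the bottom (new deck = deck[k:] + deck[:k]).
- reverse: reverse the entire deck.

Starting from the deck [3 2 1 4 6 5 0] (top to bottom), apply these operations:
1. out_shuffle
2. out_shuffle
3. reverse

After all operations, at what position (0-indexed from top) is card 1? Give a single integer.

Answer: 5

Derivation:
After op 1 (out_shuffle): [3 6 2 5 1 0 4]
After op 2 (out_shuffle): [3 1 6 0 2 4 5]
After op 3 (reverse): [5 4 2 0 6 1 3]
Card 1 is at position 5.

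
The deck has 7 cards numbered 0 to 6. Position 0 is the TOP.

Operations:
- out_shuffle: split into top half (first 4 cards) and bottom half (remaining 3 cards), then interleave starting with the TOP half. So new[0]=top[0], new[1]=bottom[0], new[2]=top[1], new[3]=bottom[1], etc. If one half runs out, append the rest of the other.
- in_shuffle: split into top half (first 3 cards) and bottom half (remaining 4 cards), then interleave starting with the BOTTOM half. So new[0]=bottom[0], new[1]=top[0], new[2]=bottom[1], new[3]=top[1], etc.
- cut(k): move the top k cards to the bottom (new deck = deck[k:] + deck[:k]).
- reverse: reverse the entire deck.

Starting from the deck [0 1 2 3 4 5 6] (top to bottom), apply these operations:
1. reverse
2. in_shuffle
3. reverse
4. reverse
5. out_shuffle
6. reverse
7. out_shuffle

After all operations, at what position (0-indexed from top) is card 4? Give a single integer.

Answer: 6

Derivation:
After op 1 (reverse): [6 5 4 3 2 1 0]
After op 2 (in_shuffle): [3 6 2 5 1 4 0]
After op 3 (reverse): [0 4 1 5 2 6 3]
After op 4 (reverse): [3 6 2 5 1 4 0]
After op 5 (out_shuffle): [3 1 6 4 2 0 5]
After op 6 (reverse): [5 0 2 4 6 1 3]
After op 7 (out_shuffle): [5 6 0 1 2 3 4]
Card 4 is at position 6.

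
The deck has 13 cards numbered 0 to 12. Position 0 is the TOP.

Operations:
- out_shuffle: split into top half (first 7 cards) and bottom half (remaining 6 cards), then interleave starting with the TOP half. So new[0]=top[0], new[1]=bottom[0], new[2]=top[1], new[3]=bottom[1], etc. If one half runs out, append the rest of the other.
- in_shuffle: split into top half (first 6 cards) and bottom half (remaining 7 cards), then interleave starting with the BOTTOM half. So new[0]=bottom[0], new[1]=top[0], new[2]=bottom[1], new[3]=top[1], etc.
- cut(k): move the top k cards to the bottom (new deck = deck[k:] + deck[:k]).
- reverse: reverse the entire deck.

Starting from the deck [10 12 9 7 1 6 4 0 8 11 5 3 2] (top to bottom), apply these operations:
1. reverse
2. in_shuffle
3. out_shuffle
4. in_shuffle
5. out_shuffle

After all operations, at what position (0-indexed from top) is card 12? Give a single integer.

Answer: 4

Derivation:
After op 1 (reverse): [2 3 5 11 8 0 4 6 1 7 9 12 10]
After op 2 (in_shuffle): [4 2 6 3 1 5 7 11 9 8 12 0 10]
After op 3 (out_shuffle): [4 11 2 9 6 8 3 12 1 0 5 10 7]
After op 4 (in_shuffle): [3 4 12 11 1 2 0 9 5 6 10 8 7]
After op 5 (out_shuffle): [3 9 4 5 12 6 11 10 1 8 2 7 0]
Card 12 is at position 4.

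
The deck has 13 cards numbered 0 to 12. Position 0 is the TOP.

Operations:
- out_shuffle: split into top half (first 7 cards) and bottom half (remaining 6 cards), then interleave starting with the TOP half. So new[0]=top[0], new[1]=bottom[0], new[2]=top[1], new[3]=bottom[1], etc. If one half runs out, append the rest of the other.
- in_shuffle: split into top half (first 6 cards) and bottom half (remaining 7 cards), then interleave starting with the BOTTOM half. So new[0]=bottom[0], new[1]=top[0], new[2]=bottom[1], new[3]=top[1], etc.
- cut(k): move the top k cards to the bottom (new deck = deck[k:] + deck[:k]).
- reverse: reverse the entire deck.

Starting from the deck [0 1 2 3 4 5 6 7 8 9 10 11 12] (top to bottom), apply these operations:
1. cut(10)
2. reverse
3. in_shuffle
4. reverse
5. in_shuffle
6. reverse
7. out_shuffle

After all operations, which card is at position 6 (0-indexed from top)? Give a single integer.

Answer: 12

Derivation:
After op 1 (cut(10)): [10 11 12 0 1 2 3 4 5 6 7 8 9]
After op 2 (reverse): [9 8 7 6 5 4 3 2 1 0 12 11 10]
After op 3 (in_shuffle): [3 9 2 8 1 7 0 6 12 5 11 4 10]
After op 4 (reverse): [10 4 11 5 12 6 0 7 1 8 2 9 3]
After op 5 (in_shuffle): [0 10 7 4 1 11 8 5 2 12 9 6 3]
After op 6 (reverse): [3 6 9 12 2 5 8 11 1 4 7 10 0]
After op 7 (out_shuffle): [3 11 6 1 9 4 12 7 2 10 5 0 8]
Position 6: card 12.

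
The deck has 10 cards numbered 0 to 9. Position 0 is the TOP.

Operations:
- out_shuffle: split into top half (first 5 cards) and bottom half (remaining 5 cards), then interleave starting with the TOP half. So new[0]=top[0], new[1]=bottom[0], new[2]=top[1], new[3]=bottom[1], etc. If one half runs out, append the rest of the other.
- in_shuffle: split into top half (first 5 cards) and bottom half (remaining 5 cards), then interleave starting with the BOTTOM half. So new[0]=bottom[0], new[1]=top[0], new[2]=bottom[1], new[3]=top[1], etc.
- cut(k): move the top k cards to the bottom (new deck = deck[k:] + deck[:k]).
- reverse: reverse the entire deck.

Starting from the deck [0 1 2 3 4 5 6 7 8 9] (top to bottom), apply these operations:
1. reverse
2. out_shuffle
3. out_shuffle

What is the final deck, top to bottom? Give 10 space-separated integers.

After op 1 (reverse): [9 8 7 6 5 4 3 2 1 0]
After op 2 (out_shuffle): [9 4 8 3 7 2 6 1 5 0]
After op 3 (out_shuffle): [9 2 4 6 8 1 3 5 7 0]

Answer: 9 2 4 6 8 1 3 5 7 0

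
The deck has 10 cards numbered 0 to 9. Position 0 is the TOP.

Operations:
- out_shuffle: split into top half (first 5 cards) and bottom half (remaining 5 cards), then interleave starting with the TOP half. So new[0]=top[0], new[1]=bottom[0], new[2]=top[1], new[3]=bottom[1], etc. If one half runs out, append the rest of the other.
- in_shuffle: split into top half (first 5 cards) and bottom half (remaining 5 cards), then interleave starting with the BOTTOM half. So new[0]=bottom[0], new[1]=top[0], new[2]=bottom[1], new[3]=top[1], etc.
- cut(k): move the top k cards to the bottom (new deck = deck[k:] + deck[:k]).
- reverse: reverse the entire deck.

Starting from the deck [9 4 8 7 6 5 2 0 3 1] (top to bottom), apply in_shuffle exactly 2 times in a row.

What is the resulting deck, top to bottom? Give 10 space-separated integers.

After op 1 (in_shuffle): [5 9 2 4 0 8 3 7 1 6]
After op 2 (in_shuffle): [8 5 3 9 7 2 1 4 6 0]

Answer: 8 5 3 9 7 2 1 4 6 0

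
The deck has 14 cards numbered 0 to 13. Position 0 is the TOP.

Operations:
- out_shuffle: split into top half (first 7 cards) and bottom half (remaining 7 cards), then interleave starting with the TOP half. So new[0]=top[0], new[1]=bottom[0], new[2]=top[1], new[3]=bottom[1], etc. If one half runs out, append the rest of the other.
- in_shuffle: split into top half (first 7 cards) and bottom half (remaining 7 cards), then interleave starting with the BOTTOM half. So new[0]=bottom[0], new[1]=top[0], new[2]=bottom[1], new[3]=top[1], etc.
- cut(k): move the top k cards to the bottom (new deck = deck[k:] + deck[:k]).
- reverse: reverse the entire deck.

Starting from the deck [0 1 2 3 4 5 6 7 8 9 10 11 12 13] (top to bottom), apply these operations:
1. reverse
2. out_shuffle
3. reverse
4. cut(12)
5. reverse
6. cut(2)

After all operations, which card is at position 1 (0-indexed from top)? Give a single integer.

Answer: 4

Derivation:
After op 1 (reverse): [13 12 11 10 9 8 7 6 5 4 3 2 1 0]
After op 2 (out_shuffle): [13 6 12 5 11 4 10 3 9 2 8 1 7 0]
After op 3 (reverse): [0 7 1 8 2 9 3 10 4 11 5 12 6 13]
After op 4 (cut(12)): [6 13 0 7 1 8 2 9 3 10 4 11 5 12]
After op 5 (reverse): [12 5 11 4 10 3 9 2 8 1 7 0 13 6]
After op 6 (cut(2)): [11 4 10 3 9 2 8 1 7 0 13 6 12 5]
Position 1: card 4.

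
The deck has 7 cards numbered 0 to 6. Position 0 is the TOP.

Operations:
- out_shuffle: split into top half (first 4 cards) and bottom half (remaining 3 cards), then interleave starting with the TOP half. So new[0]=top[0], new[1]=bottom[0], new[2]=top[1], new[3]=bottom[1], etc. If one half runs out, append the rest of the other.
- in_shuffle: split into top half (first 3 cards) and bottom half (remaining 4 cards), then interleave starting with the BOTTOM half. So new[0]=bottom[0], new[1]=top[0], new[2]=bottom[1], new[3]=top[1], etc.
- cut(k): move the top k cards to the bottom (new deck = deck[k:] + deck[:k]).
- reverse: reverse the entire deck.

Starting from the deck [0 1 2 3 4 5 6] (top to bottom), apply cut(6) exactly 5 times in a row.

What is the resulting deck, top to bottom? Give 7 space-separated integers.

After op 1 (cut(6)): [6 0 1 2 3 4 5]
After op 2 (cut(6)): [5 6 0 1 2 3 4]
After op 3 (cut(6)): [4 5 6 0 1 2 3]
After op 4 (cut(6)): [3 4 5 6 0 1 2]
After op 5 (cut(6)): [2 3 4 5 6 0 1]

Answer: 2 3 4 5 6 0 1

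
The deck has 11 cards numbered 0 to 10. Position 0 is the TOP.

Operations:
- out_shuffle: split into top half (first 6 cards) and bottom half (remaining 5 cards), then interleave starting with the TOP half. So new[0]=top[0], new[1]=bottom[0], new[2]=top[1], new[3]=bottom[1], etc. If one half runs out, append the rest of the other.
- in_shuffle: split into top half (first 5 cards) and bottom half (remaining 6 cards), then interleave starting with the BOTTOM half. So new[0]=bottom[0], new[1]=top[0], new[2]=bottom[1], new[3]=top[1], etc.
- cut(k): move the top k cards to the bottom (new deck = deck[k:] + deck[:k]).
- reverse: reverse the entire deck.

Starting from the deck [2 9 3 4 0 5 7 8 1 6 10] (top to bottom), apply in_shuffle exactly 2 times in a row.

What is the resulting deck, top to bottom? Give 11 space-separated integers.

After op 1 (in_shuffle): [5 2 7 9 8 3 1 4 6 0 10]
After op 2 (in_shuffle): [3 5 1 2 4 7 6 9 0 8 10]

Answer: 3 5 1 2 4 7 6 9 0 8 10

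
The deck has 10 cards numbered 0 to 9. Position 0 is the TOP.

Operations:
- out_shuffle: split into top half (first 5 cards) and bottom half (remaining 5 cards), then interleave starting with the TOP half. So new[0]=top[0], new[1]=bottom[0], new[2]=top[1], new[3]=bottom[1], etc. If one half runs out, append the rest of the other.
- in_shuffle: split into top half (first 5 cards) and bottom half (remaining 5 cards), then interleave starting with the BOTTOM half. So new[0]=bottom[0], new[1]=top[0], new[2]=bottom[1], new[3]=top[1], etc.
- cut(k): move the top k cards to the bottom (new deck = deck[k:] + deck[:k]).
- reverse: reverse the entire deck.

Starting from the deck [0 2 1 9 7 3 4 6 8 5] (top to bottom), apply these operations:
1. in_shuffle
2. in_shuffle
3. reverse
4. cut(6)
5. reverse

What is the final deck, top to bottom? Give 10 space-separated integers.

Answer: 9 4 5 2 7 6 1 3 8 0

Derivation:
After op 1 (in_shuffle): [3 0 4 2 6 1 8 9 5 7]
After op 2 (in_shuffle): [1 3 8 0 9 4 5 2 7 6]
After op 3 (reverse): [6 7 2 5 4 9 0 8 3 1]
After op 4 (cut(6)): [0 8 3 1 6 7 2 5 4 9]
After op 5 (reverse): [9 4 5 2 7 6 1 3 8 0]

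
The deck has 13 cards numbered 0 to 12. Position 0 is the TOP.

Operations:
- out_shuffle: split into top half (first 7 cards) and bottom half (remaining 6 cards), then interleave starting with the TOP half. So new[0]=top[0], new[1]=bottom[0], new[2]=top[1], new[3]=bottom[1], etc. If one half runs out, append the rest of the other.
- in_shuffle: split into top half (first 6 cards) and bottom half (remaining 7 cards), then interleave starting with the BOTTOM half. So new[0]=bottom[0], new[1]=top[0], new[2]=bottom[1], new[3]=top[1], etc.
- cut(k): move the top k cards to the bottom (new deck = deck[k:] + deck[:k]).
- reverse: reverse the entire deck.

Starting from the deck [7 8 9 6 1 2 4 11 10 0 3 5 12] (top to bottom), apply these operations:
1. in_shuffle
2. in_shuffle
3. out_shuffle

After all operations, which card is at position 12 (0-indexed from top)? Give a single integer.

After op 1 (in_shuffle): [4 7 11 8 10 9 0 6 3 1 5 2 12]
After op 2 (in_shuffle): [0 4 6 7 3 11 1 8 5 10 2 9 12]
After op 3 (out_shuffle): [0 8 4 5 6 10 7 2 3 9 11 12 1]
Position 12: card 1.

Answer: 1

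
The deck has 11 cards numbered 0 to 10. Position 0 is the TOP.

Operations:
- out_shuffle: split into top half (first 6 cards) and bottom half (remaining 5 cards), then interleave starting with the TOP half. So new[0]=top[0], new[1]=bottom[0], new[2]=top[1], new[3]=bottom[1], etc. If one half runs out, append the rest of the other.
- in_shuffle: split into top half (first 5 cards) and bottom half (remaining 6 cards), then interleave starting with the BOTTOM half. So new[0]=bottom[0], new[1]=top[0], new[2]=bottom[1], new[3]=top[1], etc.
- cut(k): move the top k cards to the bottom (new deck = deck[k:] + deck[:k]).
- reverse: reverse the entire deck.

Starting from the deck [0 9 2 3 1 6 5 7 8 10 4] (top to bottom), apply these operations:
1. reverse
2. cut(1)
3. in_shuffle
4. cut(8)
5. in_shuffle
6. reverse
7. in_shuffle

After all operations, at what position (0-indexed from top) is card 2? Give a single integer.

After op 1 (reverse): [4 10 8 7 5 6 1 3 2 9 0]
After op 2 (cut(1)): [10 8 7 5 6 1 3 2 9 0 4]
After op 3 (in_shuffle): [1 10 3 8 2 7 9 5 0 6 4]
After op 4 (cut(8)): [0 6 4 1 10 3 8 2 7 9 5]
After op 5 (in_shuffle): [3 0 8 6 2 4 7 1 9 10 5]
After op 6 (reverse): [5 10 9 1 7 4 2 6 8 0 3]
After op 7 (in_shuffle): [4 5 2 10 6 9 8 1 0 7 3]
Card 2 is at position 2.

Answer: 2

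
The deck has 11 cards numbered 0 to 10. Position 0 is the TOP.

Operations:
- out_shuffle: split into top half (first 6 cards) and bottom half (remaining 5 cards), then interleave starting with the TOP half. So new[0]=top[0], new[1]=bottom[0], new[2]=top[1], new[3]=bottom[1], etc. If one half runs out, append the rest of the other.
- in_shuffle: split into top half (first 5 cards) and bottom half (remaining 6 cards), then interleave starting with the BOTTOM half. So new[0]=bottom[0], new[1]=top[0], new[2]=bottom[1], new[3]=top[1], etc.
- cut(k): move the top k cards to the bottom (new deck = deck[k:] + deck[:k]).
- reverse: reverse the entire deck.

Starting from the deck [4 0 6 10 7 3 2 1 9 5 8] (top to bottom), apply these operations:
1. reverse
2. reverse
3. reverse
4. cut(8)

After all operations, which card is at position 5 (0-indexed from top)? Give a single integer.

Answer: 9

Derivation:
After op 1 (reverse): [8 5 9 1 2 3 7 10 6 0 4]
After op 2 (reverse): [4 0 6 10 7 3 2 1 9 5 8]
After op 3 (reverse): [8 5 9 1 2 3 7 10 6 0 4]
After op 4 (cut(8)): [6 0 4 8 5 9 1 2 3 7 10]
Position 5: card 9.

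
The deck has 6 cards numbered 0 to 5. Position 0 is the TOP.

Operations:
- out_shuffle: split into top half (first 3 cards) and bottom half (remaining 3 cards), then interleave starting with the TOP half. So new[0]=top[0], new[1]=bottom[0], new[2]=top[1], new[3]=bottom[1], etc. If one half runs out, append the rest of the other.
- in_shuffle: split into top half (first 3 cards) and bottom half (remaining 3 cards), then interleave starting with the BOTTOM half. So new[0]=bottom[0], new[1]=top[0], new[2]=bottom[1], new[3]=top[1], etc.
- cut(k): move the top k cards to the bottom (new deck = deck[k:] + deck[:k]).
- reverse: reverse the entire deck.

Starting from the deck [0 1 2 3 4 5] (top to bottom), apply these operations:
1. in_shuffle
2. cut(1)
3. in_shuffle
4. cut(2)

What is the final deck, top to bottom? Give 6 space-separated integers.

Answer: 2 4 3 1 5 0

Derivation:
After op 1 (in_shuffle): [3 0 4 1 5 2]
After op 2 (cut(1)): [0 4 1 5 2 3]
After op 3 (in_shuffle): [5 0 2 4 3 1]
After op 4 (cut(2)): [2 4 3 1 5 0]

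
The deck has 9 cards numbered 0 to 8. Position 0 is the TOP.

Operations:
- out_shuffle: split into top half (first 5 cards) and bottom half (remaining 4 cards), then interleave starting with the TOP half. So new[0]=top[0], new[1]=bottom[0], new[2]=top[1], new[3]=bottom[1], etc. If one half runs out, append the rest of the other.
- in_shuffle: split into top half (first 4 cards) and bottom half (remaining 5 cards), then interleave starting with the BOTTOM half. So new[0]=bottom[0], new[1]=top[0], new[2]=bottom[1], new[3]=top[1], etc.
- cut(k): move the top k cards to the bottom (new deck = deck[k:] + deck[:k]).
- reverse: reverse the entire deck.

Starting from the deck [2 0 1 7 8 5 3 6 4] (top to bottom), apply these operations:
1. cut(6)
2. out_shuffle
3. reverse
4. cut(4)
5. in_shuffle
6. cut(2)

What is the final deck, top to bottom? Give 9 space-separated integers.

After op 1 (cut(6)): [3 6 4 2 0 1 7 8 5]
After op 2 (out_shuffle): [3 1 6 7 4 8 2 5 0]
After op 3 (reverse): [0 5 2 8 4 7 6 1 3]
After op 4 (cut(4)): [4 7 6 1 3 0 5 2 8]
After op 5 (in_shuffle): [3 4 0 7 5 6 2 1 8]
After op 6 (cut(2)): [0 7 5 6 2 1 8 3 4]

Answer: 0 7 5 6 2 1 8 3 4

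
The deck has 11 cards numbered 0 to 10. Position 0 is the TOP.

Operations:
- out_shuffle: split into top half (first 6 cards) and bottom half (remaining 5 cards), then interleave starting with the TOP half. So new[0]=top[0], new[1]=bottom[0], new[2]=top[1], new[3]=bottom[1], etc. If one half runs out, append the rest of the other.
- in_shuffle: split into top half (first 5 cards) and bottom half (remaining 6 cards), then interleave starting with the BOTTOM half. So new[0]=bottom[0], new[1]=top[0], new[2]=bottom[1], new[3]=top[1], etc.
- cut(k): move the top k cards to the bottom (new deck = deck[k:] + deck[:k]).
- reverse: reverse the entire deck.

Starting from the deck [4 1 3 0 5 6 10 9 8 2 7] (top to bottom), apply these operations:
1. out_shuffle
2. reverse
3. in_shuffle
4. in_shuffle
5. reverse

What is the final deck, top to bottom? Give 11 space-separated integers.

After op 1 (out_shuffle): [4 10 1 9 3 8 0 2 5 7 6]
After op 2 (reverse): [6 7 5 2 0 8 3 9 1 10 4]
After op 3 (in_shuffle): [8 6 3 7 9 5 1 2 10 0 4]
After op 4 (in_shuffle): [5 8 1 6 2 3 10 7 0 9 4]
After op 5 (reverse): [4 9 0 7 10 3 2 6 1 8 5]

Answer: 4 9 0 7 10 3 2 6 1 8 5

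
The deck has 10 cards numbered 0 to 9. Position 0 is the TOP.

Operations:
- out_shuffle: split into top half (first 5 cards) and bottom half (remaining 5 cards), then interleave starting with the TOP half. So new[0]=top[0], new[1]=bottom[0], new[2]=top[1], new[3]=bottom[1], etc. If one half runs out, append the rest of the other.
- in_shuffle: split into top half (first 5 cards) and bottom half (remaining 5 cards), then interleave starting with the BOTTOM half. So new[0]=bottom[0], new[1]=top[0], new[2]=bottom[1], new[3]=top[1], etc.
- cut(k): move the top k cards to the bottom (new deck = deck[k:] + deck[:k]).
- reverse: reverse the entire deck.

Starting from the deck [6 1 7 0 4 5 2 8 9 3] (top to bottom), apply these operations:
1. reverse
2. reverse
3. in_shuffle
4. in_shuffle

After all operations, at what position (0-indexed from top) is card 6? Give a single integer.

After op 1 (reverse): [3 9 8 2 5 4 0 7 1 6]
After op 2 (reverse): [6 1 7 0 4 5 2 8 9 3]
After op 3 (in_shuffle): [5 6 2 1 8 7 9 0 3 4]
After op 4 (in_shuffle): [7 5 9 6 0 2 3 1 4 8]
Card 6 is at position 3.

Answer: 3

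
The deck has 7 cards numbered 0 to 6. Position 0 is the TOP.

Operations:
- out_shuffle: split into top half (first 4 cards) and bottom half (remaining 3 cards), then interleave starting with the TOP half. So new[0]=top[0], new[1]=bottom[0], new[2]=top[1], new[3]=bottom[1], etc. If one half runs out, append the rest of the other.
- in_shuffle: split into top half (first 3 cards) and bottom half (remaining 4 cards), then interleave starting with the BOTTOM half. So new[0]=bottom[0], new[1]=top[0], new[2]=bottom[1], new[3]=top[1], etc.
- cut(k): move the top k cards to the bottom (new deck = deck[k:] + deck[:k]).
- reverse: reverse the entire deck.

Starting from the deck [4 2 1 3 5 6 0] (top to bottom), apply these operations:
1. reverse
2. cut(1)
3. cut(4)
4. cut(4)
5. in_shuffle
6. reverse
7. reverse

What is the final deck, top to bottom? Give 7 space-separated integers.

After op 1 (reverse): [0 6 5 3 1 2 4]
After op 2 (cut(1)): [6 5 3 1 2 4 0]
After op 3 (cut(4)): [2 4 0 6 5 3 1]
After op 4 (cut(4)): [5 3 1 2 4 0 6]
After op 5 (in_shuffle): [2 5 4 3 0 1 6]
After op 6 (reverse): [6 1 0 3 4 5 2]
After op 7 (reverse): [2 5 4 3 0 1 6]

Answer: 2 5 4 3 0 1 6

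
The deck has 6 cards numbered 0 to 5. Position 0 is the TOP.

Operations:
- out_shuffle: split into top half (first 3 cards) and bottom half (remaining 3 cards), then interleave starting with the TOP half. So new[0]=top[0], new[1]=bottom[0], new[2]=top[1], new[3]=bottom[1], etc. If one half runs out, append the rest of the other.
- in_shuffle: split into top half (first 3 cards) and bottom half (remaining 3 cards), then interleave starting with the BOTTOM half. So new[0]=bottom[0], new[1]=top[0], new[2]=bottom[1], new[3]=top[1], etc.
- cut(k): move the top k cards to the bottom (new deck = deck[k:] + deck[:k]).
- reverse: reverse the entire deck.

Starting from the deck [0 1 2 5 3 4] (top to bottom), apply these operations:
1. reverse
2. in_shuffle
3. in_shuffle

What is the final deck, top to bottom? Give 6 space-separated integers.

Answer: 3 2 0 4 5 1

Derivation:
After op 1 (reverse): [4 3 5 2 1 0]
After op 2 (in_shuffle): [2 4 1 3 0 5]
After op 3 (in_shuffle): [3 2 0 4 5 1]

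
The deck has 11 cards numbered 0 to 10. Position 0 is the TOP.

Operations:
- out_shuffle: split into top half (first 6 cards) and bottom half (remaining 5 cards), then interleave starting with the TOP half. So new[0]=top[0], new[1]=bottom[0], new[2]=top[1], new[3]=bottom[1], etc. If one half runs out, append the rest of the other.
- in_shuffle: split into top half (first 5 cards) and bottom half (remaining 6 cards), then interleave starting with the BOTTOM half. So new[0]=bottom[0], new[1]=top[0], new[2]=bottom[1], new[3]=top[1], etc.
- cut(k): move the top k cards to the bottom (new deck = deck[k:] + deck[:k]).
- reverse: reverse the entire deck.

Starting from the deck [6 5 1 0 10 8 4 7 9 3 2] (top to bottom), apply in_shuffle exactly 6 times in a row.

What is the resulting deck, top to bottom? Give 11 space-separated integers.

Answer: 10 3 0 9 1 7 5 4 6 8 2

Derivation:
After op 1 (in_shuffle): [8 6 4 5 7 1 9 0 3 10 2]
After op 2 (in_shuffle): [1 8 9 6 0 4 3 5 10 7 2]
After op 3 (in_shuffle): [4 1 3 8 5 9 10 6 7 0 2]
After op 4 (in_shuffle): [9 4 10 1 6 3 7 8 0 5 2]
After op 5 (in_shuffle): [3 9 7 4 8 10 0 1 5 6 2]
After op 6 (in_shuffle): [10 3 0 9 1 7 5 4 6 8 2]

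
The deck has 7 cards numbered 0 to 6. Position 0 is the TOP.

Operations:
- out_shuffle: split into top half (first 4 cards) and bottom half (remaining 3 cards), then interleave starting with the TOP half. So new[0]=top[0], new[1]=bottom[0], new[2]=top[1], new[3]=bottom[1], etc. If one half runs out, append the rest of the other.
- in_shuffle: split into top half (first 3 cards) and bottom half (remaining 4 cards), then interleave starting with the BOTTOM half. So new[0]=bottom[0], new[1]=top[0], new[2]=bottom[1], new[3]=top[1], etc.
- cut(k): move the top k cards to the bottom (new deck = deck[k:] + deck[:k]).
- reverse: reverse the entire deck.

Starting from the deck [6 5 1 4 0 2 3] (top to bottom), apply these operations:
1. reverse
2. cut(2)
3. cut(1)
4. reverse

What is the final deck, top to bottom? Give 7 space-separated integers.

After op 1 (reverse): [3 2 0 4 1 5 6]
After op 2 (cut(2)): [0 4 1 5 6 3 2]
After op 3 (cut(1)): [4 1 5 6 3 2 0]
After op 4 (reverse): [0 2 3 6 5 1 4]

Answer: 0 2 3 6 5 1 4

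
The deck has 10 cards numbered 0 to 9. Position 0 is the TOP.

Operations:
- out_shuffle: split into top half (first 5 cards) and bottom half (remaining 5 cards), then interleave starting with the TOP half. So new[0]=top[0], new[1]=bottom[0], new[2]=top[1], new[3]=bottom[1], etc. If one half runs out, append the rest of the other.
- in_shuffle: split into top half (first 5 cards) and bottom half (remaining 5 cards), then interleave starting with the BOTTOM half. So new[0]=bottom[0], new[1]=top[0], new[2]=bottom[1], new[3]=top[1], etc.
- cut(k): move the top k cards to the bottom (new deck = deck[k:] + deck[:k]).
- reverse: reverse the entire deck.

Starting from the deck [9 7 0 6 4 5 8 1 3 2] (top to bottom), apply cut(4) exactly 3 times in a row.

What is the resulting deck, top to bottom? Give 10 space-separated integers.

After op 1 (cut(4)): [4 5 8 1 3 2 9 7 0 6]
After op 2 (cut(4)): [3 2 9 7 0 6 4 5 8 1]
After op 3 (cut(4)): [0 6 4 5 8 1 3 2 9 7]

Answer: 0 6 4 5 8 1 3 2 9 7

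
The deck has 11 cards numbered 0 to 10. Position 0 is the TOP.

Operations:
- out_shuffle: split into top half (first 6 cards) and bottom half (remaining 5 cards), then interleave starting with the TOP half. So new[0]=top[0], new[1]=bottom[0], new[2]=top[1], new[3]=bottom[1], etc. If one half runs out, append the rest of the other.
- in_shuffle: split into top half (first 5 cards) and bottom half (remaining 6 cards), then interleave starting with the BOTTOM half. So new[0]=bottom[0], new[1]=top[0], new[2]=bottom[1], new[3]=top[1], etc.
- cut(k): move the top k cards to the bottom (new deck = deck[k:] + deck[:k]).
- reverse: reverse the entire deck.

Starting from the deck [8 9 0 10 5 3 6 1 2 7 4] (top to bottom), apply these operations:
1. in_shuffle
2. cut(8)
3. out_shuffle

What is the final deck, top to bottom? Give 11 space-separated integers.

Answer: 7 9 5 1 4 0 3 2 8 10 6

Derivation:
After op 1 (in_shuffle): [3 8 6 9 1 0 2 10 7 5 4]
After op 2 (cut(8)): [7 5 4 3 8 6 9 1 0 2 10]
After op 3 (out_shuffle): [7 9 5 1 4 0 3 2 8 10 6]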